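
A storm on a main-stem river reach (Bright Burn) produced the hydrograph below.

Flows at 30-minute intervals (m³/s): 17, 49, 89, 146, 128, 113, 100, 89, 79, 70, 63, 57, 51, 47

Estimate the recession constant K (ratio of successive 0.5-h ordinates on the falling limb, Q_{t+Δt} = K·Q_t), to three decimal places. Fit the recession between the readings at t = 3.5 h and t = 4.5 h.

K ≈ 0.887

Using the recession-limb readings at t = 3.5 h and t = 4.5 h: Q falls from 89 to 70 m³/s over 2 intervals.
K = (Q₂/Q₁)^(1/2) = (70/89)^(1/2) = 0.887.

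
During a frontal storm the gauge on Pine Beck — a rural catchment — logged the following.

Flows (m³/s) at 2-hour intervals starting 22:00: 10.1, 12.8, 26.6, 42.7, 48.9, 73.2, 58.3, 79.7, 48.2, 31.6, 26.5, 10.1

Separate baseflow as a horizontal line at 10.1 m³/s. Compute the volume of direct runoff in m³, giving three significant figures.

V ≈ 2.50 × 10^6 m³

Direct-runoff ordinates (Q − Q_b): 0.0, 2.7, 16.5, 32.6, 38.8, 63.1, 48.2, 69.6, 38.1, 21.5, 16.4, 0.0 m³/s.
ΣQ_DR = 347.5 m³/s.
With Δt = 2 h = 7200 s, V = ΣQ_DR · Δt = 347.5 × 7200 = 2.50 × 10^6 m³.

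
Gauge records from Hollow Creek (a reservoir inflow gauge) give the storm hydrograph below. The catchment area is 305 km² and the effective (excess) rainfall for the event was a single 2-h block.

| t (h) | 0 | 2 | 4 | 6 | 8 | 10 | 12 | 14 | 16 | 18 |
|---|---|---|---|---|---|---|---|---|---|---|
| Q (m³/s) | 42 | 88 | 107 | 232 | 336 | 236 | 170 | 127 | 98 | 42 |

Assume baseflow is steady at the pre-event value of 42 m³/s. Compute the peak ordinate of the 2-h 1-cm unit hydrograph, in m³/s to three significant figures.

Direct runoff: 0.0, 46.0, 65.0, 190.0, 294.0, 194.0, 128.0, 85.0, 56.0, 0.0 m³/s; ΣQ_DR = 1058 m³/s, peak = 294.0 m³/s.
Runoff depth d = ΣQ_DR·Δt / A = 1058 × 7200 / (305 km²) = 24.98 mm.
The 1-cm UH is the DRH scaled by (10 mm)/d, so U_p = 294.0 × 10/24.98 = 118 m³/s.

U_p ≈ 118 m³/s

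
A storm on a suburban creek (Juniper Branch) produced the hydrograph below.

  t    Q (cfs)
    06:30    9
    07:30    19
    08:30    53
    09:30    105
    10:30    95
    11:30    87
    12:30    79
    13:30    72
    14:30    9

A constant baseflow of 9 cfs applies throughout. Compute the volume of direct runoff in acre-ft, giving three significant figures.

Direct-runoff ordinates (Q − Q_b): 0.0, 10.0, 44.0, 96.0, 86.0, 78.0, 70.0, 63.0, 0.0 cfs.
ΣQ_DR = 447.0 cfs.
With Δt = 1 h = 3600 s, V = ΣQ_DR · Δt = 447.0 × 3600 = 1.61 × 10^6 ft³ = 36.9 acre-ft.

V ≈ 36.9 acre-ft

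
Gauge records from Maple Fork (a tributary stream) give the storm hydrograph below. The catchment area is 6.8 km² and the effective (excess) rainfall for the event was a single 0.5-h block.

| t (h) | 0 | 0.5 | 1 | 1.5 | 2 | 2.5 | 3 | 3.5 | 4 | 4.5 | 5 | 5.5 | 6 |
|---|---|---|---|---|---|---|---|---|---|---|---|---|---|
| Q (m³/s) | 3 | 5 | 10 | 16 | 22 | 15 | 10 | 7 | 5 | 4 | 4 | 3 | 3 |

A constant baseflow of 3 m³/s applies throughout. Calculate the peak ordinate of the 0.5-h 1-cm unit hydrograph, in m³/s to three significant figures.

U_p ≈ 10.6 m³/s

Direct runoff: 0.0, 2.0, 7.0, 13.0, 19.0, 12.0, 7.0, 4.0, 2.0, 1.0, 1.0, 0.0, 0.0 m³/s; ΣQ_DR = 68.00 m³/s, peak = 19.0 m³/s.
Runoff depth d = ΣQ_DR·Δt / A = 68.00 × 1800 / (6.8 km²) = 18.00 mm.
The 1-cm UH is the DRH scaled by (10 mm)/d, so U_p = 19.0 × 10/18.00 = 10.6 m³/s.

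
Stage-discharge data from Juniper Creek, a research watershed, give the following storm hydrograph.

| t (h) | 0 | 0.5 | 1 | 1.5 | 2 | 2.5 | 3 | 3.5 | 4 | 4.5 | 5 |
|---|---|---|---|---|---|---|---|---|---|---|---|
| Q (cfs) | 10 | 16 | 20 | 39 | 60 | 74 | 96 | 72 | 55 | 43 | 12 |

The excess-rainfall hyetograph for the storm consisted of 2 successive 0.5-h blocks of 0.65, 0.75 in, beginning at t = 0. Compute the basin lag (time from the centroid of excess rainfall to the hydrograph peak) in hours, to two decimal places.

Centroid of excess rainfall: t_c = Σ P_i·t̄_i / ΣP_i = 0.5179 h (block centres at 0.25, 0.75 h).
Hydrograph peak occurs at t = 3 h, so basin lag t_L = 3 − 0.5179 = 2.48 h.

t_L ≈ 2.48 h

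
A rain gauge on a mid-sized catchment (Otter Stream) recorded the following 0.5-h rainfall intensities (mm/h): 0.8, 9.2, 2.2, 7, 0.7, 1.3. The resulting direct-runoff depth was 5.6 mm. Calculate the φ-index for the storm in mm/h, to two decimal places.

Only the 2 blocks with intensity above φ contribute runoff: 9.2, 7 mm/h.
Σ(I−φ)·Δt = d  ⇒  (9.2+7 − 2φ)·0.5 = 5.6
φ = (16.20 − 5.6/0.5) / 2 = 2.50 mm/h.

φ ≈ 2.50 mm/h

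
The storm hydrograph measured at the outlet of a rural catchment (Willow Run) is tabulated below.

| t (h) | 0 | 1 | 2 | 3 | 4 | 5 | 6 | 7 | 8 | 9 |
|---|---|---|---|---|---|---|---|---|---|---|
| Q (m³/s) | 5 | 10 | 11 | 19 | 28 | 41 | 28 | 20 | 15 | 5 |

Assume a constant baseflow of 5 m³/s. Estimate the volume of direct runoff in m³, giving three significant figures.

V ≈ 4.75 × 10^5 m³

Direct-runoff ordinates (Q − Q_b): 0.0, 5.0, 6.0, 14.0, 23.0, 36.0, 23.0, 15.0, 10.0, 0.0 m³/s.
ΣQ_DR = 132.0 m³/s.
With Δt = 1 h = 3600 s, V = ΣQ_DR · Δt = 132.0 × 3600 = 4.75 × 10^5 m³.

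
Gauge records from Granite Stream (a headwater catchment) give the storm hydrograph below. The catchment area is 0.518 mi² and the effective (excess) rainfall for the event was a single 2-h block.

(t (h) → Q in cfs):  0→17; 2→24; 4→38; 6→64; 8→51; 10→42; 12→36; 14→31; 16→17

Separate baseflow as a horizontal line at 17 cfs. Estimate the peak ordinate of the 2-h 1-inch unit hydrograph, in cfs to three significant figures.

Direct runoff: 0.0, 7.0, 21.0, 47.0, 34.0, 25.0, 19.0, 14.0, 0.0 cfs; ΣQ_DR = 167.0 cfs, peak = 47.0 cfs.
Runoff depth d = ΣQ_DR·Δt / A = 167.0 × 7200 / (0.518 mi²) = 0.9992 in.
The 1-inch UH is the DRH scaled by (1 in)/d, so U_p = 47.0 × 1/0.9992 = 47.0 cfs.

U_p ≈ 47.0 cfs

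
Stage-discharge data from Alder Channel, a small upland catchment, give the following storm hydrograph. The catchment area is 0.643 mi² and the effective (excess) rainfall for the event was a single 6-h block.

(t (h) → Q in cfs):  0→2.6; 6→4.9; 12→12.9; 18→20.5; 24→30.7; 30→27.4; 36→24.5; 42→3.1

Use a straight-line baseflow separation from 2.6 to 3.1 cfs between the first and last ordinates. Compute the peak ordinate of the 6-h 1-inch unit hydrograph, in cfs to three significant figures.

Direct runoff: 0.00, 2.23, 10.16, 17.69, 27.81, 24.44, 21.47, 0.00 cfs; ΣQ_DR = 103.8 cfs, peak = 27.81 cfs.
Runoff depth d = ΣQ_DR·Δt / A = 103.8 × 21600 / (0.643 mi²) = 1.501 in.
The 1-inch UH is the DRH scaled by (1 in)/d, so U_p = 27.81 × 1/1.501 = 18.5 cfs.

U_p ≈ 18.5 cfs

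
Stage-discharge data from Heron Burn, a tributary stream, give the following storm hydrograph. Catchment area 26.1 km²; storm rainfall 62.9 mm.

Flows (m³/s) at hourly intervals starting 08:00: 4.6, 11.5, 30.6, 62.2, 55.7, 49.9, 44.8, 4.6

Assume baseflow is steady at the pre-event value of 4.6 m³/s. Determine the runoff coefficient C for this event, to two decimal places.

C ≈ 0.50

ΣQ_DR = 227.1 m³/s; V = ΣQ_DR·Δt = 8.176 × 10^5 m³.
Runoff depth d = V / A = 31.32 mm.
C = d / P = 31.32 / 62.9 = 0.50.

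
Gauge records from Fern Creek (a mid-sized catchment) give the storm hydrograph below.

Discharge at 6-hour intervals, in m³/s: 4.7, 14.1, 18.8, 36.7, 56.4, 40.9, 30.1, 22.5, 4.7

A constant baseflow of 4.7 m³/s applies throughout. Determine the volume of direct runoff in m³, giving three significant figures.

Direct-runoff ordinates (Q − Q_b): 0.0, 9.4, 14.1, 32.0, 51.7, 36.2, 25.4, 17.8, 0.0 m³/s.
ΣQ_DR = 186.6 m³/s.
With Δt = 6 h = 21600 s, V = ΣQ_DR · Δt = 186.6 × 21600 = 4.03 × 10^6 m³.

V ≈ 4.03 × 10^6 m³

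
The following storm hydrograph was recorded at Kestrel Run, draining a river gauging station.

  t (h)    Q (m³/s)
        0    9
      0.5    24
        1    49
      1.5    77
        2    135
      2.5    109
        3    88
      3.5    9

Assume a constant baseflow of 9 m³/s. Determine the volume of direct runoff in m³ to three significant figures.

V ≈ 7.70 × 10^5 m³

Direct-runoff ordinates (Q − Q_b): 0.0, 15.0, 40.0, 68.0, 126.0, 100.0, 79.0, 0.0 m³/s.
ΣQ_DR = 428.0 m³/s.
With Δt = 0.5 h = 1800 s, V = ΣQ_DR · Δt = 428.0 × 1800 = 7.70 × 10^5 m³.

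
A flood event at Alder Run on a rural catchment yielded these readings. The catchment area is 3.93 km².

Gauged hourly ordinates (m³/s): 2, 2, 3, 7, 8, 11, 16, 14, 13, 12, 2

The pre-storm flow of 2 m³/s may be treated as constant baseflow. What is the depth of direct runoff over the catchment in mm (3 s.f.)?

d ≈ 62.3 mm

Direct runoff: 0.0, 0.0, 1.0, 5.0, 6.0, 9.0, 14.0, 12.0, 11.0, 10.0, 0.0 m³/s; ΣQ_DR = 68.00 m³/s.
V = ΣQ_DR · Δt = 68.00 × 3600 s = 2.448 × 10^5 m³.
Over A = 3.93 km², depth = V / A = 62.3 mm.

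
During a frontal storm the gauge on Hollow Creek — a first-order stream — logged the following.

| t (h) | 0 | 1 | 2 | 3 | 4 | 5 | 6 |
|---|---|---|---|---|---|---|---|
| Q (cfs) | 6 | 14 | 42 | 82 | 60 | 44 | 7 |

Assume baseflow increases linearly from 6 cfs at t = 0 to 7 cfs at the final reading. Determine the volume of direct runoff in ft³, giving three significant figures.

V ≈ 7.54 × 10^5 ft³

Direct-runoff ordinates (Q − Q_b): 0.00, 7.83, 35.67, 75.50, 53.33, 37.17, 0.00 cfs.
ΣQ_DR = 209.5 cfs.
With Δt = 1 h = 3600 s, V = ΣQ_DR · Δt = 209.5 × 3600 = 7.54 × 10^5 ft³.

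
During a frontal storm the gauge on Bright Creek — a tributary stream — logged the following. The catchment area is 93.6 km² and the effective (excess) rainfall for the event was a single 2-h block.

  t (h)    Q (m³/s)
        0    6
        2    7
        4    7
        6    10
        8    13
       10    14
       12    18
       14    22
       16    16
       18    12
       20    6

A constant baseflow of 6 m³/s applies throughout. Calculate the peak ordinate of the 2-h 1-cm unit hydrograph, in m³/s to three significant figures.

Direct runoff: 0.0, 1.0, 1.0, 4.0, 7.0, 8.0, 12.0, 16.0, 10.0, 6.0, 0.0 m³/s; ΣQ_DR = 65.00 m³/s, peak = 16.0 m³/s.
Runoff depth d = ΣQ_DR·Δt / A = 65.00 × 7200 / (93.6 km²) = 5.000 mm.
The 1-cm UH is the DRH scaled by (10 mm)/d, so U_p = 16.0 × 10/5.000 = 32.0 m³/s.

U_p ≈ 32.0 m³/s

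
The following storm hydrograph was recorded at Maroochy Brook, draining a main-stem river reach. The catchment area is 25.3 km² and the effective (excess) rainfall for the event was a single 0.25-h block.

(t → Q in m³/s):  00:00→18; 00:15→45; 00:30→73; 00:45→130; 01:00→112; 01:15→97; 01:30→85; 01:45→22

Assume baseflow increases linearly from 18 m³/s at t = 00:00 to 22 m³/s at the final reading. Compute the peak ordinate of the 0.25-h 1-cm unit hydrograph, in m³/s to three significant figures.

U_p ≈ 73.5 m³/s

Direct runoff: 0.00, 26.43, 53.86, 110.29, 91.71, 76.14, 63.57, 0.00 m³/s; ΣQ_DR = 422.0 m³/s, peak = 110.29 m³/s.
Runoff depth d = ΣQ_DR·Δt / A = 422.0 × 900 / (25.3 km²) = 15.01 mm.
The 1-cm UH is the DRH scaled by (10 mm)/d, so U_p = 110.29 × 10/15.01 = 73.5 m³/s.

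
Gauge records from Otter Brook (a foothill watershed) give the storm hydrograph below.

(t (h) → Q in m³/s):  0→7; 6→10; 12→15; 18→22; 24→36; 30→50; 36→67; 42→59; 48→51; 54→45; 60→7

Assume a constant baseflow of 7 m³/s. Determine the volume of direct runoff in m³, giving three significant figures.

V ≈ 6.31 × 10^6 m³

Direct-runoff ordinates (Q − Q_b): 0.0, 3.0, 8.0, 15.0, 29.0, 43.0, 60.0, 52.0, 44.0, 38.0, 0.0 m³/s.
ΣQ_DR = 292.0 m³/s.
With Δt = 6 h = 21600 s, V = ΣQ_DR · Δt = 292.0 × 21600 = 6.31 × 10^6 m³.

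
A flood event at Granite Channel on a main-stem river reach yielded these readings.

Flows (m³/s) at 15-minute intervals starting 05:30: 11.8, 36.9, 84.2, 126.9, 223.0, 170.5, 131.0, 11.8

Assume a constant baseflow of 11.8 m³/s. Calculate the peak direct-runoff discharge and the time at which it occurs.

Q_p = 211.2 m³/s at t = 06:30

Subtracting baseflow gives direct-runoff ordinates: 0.0, 25.1, 72.4, 115.1, 211.2, 158.7, 119.2, 0.0 m³/s.
The maximum is 211.2 m³/s, occurring at the reading for t = 06:30.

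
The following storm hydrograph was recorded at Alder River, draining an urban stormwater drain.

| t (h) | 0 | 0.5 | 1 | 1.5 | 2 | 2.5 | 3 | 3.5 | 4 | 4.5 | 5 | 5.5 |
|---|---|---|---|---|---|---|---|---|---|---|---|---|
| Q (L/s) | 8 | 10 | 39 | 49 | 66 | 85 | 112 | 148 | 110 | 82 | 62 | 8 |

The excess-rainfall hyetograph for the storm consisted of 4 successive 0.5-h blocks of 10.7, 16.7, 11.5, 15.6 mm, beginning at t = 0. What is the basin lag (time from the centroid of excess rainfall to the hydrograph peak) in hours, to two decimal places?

Centroid of excess rainfall: t_c = Σ P_i·t̄_i / ΣP_i = 1.0436 h (block centres at 0.25, 0.75, 1.25, 1.75 h).
Hydrograph peak occurs at t = 3.5 h, so basin lag t_L = 3.5 − 1.0436 = 2.46 h.

t_L ≈ 2.46 h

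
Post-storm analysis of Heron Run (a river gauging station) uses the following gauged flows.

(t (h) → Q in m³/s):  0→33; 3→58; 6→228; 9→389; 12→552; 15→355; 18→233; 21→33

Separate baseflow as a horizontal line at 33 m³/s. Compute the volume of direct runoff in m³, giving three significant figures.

V ≈ 1.75 × 10^7 m³

Direct-runoff ordinates (Q − Q_b): 0.0, 25.0, 195.0, 356.0, 519.0, 322.0, 200.0, 0.0 m³/s.
ΣQ_DR = 1617 m³/s.
With Δt = 3 h = 10800 s, V = ΣQ_DR · Δt = 1617 × 10800 = 1.75 × 10^7 m³.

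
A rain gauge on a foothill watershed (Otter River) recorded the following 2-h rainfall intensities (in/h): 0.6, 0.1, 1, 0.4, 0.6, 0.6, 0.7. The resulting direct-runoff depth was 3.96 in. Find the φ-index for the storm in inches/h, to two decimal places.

φ ≈ 0.32 in/h

Only the 6 blocks with intensity above φ contribute runoff: 0.6, 1, 0.4, 0.6, 0.6, 0.7 in/h.
Σ(I−φ)·Δt = d  ⇒  (0.6+1+0.4+0.6+0.6+0.7 − 6φ)·2 = 3.96
φ = (3.900 − 3.96/2) / 6 = 0.32 in/h.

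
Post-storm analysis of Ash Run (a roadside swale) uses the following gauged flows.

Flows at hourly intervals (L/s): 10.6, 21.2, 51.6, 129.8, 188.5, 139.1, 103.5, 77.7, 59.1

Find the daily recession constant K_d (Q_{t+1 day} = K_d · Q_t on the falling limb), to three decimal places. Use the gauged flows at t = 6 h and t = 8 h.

K_d ≈ 0.001

Between t = 6 h and t = 8 h the flow falls from 103.5 to 59.1 L/s over 2×1 h = 2 h.
Per-interval ratio K = (59.1/103.5)^(1/2) = 0.7557; K_d = K^(24/1) = 0.001.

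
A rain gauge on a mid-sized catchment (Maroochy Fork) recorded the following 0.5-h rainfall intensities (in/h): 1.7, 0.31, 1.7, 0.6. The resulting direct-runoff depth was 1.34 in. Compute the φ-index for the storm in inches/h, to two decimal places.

Only the 3 blocks with intensity above φ contribute runoff: 1.7, 1.7, 0.6 in/h.
Σ(I−φ)·Δt = d  ⇒  (1.7+1.7+0.6 − 3φ)·0.5 = 1.34
φ = (4.000 − 1.34/0.5) / 3 = 0.44 in/h.

φ ≈ 0.44 in/h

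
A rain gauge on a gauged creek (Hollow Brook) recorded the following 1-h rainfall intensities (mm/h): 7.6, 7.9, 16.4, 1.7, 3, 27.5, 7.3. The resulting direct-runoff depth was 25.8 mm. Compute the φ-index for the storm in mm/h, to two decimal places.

φ ≈ 9.05 mm/h

Only the 2 blocks with intensity above φ contribute runoff: 16.4, 27.5 mm/h.
Σ(I−φ)·Δt = d  ⇒  (16.4+27.5 − 2φ)·1 = 25.8
φ = (43.90 − 25.8/1) / 2 = 9.05 mm/h.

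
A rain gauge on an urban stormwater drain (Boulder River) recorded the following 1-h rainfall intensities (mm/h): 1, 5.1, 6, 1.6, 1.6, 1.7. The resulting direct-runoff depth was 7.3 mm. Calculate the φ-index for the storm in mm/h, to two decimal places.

Only the 2 blocks with intensity above φ contribute runoff: 5.1, 6 mm/h.
Σ(I−φ)·Δt = d  ⇒  (5.1+6 − 2φ)·1 = 7.3
φ = (11.10 − 7.3/1) / 2 = 1.90 mm/h.

φ ≈ 1.90 mm/h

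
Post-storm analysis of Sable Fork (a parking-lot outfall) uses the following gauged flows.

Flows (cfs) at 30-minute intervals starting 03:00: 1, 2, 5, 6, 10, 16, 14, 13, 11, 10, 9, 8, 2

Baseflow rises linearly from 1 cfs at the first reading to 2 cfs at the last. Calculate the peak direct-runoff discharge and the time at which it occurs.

Q_p = 14.58 cfs at t = 05:30

Subtracting baseflow gives direct-runoff ordinates: 0.00, 0.92, 3.83, 4.75, 8.67, 14.58, 12.50, 11.42, 9.33, 8.25, 7.17, 6.08, 0.00 cfs.
The maximum is 14.58 cfs, occurring at the reading for t = 05:30.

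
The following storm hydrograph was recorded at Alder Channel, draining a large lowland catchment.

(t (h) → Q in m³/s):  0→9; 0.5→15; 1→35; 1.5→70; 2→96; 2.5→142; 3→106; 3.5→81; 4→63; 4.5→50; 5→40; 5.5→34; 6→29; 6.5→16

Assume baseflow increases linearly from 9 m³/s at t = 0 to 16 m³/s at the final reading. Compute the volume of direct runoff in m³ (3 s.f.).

V ≈ 1.10 × 10^6 m³

Direct-runoff ordinates (Q − Q_b): 0.00, 5.46, 24.92, 59.38, 84.85, 130.31, 93.77, 68.23, 49.69, 36.15, 25.62, 19.08, 13.54, 0.00 m³/s.
ΣQ_DR = 611.0 m³/s.
With Δt = 0.5 h = 1800 s, V = ΣQ_DR · Δt = 611.0 × 1800 = 1.10 × 10^6 m³.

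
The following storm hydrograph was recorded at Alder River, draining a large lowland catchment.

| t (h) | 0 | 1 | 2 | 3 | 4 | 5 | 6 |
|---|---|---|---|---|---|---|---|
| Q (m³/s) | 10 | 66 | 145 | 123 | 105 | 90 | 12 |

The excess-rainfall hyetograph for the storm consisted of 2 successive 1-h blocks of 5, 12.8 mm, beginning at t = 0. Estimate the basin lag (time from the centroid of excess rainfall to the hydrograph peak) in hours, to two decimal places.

Centroid of excess rainfall: t_c = Σ P_i·t̄_i / ΣP_i = 1.2191 h (block centres at 0.5, 1.5 h).
Hydrograph peak occurs at t = 2 h, so basin lag t_L = 2 − 1.2191 = 0.78 h.

t_L ≈ 0.78 h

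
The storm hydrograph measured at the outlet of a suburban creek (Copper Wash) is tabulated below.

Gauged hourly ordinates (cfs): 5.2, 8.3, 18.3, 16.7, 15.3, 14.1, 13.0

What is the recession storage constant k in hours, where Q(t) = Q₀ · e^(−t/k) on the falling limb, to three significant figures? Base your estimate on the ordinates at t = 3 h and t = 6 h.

On the falling limb, Q drops from 16.7 to 13.0 cfs between t = 3 h and t = 6 h (Δt = 3 h).
k = −Δt / ln(Q₂/Q₁) = −3 / ln(13.0/16.7) = 12.0 h.

k ≈ 12.0 h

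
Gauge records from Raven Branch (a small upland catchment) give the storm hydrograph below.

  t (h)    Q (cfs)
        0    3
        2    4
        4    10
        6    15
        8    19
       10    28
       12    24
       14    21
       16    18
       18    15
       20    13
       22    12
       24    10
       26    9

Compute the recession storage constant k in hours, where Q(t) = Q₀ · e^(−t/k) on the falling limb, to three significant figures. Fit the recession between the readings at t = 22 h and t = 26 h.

On the falling limb, Q drops from 12 to 9 cfs between t = 22 h and t = 26 h (Δt = 4 h).
k = −Δt / ln(Q₂/Q₁) = −4 / ln(9/12) = 13.9 h.

k ≈ 13.9 h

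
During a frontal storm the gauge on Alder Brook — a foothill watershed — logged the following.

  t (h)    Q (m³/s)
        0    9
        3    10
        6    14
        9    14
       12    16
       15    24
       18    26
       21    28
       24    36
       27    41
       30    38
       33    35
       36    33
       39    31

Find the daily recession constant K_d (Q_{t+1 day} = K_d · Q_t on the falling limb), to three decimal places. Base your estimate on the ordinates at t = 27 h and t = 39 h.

K_d ≈ 0.572

Between t = 27 h and t = 39 h the flow falls from 41 to 31 m³/s over 4×3 h = 12 h.
Per-interval ratio K = (31/41)^(1/4) = 0.9325; K_d = K^(24/3) = 0.572.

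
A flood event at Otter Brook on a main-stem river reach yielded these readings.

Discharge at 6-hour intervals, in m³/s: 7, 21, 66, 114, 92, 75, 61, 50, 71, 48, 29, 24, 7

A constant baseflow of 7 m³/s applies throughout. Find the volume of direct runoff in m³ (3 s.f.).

V ≈ 1.24 × 10^7 m³

Direct-runoff ordinates (Q − Q_b): 0.0, 14.0, 59.0, 107.0, 85.0, 68.0, 54.0, 43.0, 64.0, 41.0, 22.0, 17.0, 0.0 m³/s.
ΣQ_DR = 574.0 m³/s.
With Δt = 6 h = 21600 s, V = ΣQ_DR · Δt = 574.0 × 21600 = 1.24 × 10^7 m³.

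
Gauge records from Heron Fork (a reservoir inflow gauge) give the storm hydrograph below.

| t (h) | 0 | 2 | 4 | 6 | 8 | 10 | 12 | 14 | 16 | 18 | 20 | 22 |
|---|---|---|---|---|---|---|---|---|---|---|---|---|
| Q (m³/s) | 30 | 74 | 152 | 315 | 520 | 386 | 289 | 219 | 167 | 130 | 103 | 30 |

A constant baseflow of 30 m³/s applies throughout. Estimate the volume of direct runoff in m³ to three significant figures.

V ≈ 1.48 × 10^7 m³

Direct-runoff ordinates (Q − Q_b): 0.0, 44.0, 122.0, 285.0, 490.0, 356.0, 259.0, 189.0, 137.0, 100.0, 73.0, 0.0 m³/s.
ΣQ_DR = 2055 m³/s.
With Δt = 2 h = 7200 s, V = ΣQ_DR · Δt = 2055 × 7200 = 1.48 × 10^7 m³.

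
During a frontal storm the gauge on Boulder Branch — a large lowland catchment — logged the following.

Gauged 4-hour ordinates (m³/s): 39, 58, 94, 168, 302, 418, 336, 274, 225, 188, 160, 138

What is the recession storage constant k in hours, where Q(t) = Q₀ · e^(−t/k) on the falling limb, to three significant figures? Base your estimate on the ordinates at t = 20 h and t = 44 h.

k ≈ 21.7 h

On the falling limb, Q drops from 418 to 138 m³/s between t = 20 h and t = 44 h (Δt = 24 h).
k = −Δt / ln(Q₂/Q₁) = −24 / ln(138/418) = 21.7 h.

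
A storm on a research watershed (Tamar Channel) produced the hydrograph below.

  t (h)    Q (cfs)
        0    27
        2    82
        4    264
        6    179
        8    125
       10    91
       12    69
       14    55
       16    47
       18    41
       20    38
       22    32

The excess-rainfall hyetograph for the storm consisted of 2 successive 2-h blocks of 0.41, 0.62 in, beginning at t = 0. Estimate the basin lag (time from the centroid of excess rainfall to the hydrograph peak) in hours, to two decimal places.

Centroid of excess rainfall: t_c = Σ P_i·t̄_i / ΣP_i = 2.2039 h (block centres at 1, 3 h).
Hydrograph peak occurs at t = 4 h, so basin lag t_L = 4 − 2.2039 = 1.80 h.

t_L ≈ 1.80 h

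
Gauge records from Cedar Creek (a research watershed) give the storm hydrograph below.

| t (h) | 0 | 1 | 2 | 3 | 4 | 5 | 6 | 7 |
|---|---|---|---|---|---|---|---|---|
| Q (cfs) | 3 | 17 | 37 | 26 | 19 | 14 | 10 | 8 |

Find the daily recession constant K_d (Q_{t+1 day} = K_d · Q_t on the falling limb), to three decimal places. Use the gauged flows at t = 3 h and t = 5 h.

Between t = 3 h and t = 5 h the flow falls from 26 to 14 cfs over 2×1 h = 2 h.
Per-interval ratio K = (14/26)^(1/2) = 0.7338; K_d = K^(24/1) = 0.001.

K_d ≈ 0.001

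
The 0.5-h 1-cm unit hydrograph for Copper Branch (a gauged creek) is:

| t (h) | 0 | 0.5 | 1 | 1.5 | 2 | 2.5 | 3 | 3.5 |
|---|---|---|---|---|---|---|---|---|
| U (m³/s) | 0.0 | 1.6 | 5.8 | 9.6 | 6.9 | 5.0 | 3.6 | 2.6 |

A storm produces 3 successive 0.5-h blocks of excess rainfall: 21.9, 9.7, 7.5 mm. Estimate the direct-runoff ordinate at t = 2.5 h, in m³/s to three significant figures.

Q ≈ 24.8 m³/s

By discrete convolution, Q_j = Σ (P_i / 10 mm) · U_{j−i}.
At t = 2.5 h (j=5): Q = (21.9/10)·5.0 + (9.7/10)·6.9 + (7.5/10)·9.6 = 24.8 m³/s.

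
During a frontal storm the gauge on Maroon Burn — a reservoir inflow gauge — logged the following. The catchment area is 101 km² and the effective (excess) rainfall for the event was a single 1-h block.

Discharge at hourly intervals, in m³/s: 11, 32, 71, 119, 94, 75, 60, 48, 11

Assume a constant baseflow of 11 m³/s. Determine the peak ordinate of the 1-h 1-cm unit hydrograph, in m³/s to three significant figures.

Direct runoff: 0.0, 21.0, 60.0, 108.0, 83.0, 64.0, 49.0, 37.0, 0.0 m³/s; ΣQ_DR = 422.0 m³/s, peak = 108.0 m³/s.
Runoff depth d = ΣQ_DR·Δt / A = 422.0 × 3600 / (101 km²) = 15.04 mm.
The 1-cm UH is the DRH scaled by (10 mm)/d, so U_p = 108.0 × 10/15.04 = 71.8 m³/s.

U_p ≈ 71.8 m³/s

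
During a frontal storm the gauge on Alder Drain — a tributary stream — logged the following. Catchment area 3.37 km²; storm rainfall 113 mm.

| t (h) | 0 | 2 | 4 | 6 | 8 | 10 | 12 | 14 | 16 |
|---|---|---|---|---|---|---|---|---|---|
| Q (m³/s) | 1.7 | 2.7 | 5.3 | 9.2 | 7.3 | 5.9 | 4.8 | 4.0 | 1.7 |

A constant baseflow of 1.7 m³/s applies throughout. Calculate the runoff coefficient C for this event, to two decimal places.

ΣQ_DR = 27.30 m³/s; V = ΣQ_DR·Δt = 1.966 × 10^5 m³.
Runoff depth d = V / A = 58.33 mm.
C = d / P = 58.33 / 113 = 0.52.

C ≈ 0.52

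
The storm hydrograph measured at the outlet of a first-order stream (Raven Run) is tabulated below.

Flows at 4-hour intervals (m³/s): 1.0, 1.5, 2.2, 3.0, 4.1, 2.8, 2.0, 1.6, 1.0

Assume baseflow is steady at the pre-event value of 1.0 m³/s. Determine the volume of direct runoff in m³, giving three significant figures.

Direct-runoff ordinates (Q − Q_b): 0.0, 0.5, 1.2, 2.0, 3.1, 1.8, 1.0, 0.6, 0.0 m³/s.
ΣQ_DR = 10.20 m³/s.
With Δt = 4 h = 14400 s, V = ΣQ_DR · Δt = 10.20 × 14400 = 1.47 × 10^5 m³.

V ≈ 1.47 × 10^5 m³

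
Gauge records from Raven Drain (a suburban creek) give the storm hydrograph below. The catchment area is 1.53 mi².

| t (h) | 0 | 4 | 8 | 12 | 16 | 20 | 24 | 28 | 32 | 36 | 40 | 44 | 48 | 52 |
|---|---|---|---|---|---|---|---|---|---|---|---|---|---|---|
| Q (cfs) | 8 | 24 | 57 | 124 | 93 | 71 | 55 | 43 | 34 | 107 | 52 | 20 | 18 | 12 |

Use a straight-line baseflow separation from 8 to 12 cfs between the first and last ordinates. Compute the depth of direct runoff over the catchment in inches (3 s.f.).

Direct runoff: 0.00, 15.69, 48.38, 115.08, 83.77, 61.46, 45.15, 32.85, 23.54, 96.23, 40.92, 8.62, 6.31, 0.00 cfs; ΣQ_DR = 578.0 cfs.
V = ΣQ_DR · Δt = 578.0 × 14400 s = 8.323 × 10^6 ft³.
Over A = 1.53 mi², depth = V / A = 2.34 in.

d ≈ 2.34 in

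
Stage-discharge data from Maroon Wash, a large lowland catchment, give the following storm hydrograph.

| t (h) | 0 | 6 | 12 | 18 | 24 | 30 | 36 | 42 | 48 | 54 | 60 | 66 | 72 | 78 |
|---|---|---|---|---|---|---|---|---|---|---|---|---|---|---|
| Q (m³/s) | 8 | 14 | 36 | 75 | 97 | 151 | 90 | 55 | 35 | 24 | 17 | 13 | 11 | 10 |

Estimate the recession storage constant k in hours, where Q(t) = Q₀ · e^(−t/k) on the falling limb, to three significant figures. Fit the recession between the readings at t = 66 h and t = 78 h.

On the falling limb, Q drops from 13 to 10 m³/s between t = 66 h and t = 78 h (Δt = 12 h).
k = −Δt / ln(Q₂/Q₁) = −12 / ln(10/13) = 45.7 h.

k ≈ 45.7 h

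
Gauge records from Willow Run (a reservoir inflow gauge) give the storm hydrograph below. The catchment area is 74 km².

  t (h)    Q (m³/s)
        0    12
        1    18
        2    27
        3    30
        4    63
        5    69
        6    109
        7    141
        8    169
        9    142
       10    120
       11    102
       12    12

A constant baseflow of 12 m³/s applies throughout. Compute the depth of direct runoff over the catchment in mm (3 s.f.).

Direct runoff: 0.0, 6.0, 15.0, 18.0, 51.0, 57.0, 97.0, 129.0, 157.0, 130.0, 108.0, 90.0, 0.0 m³/s; ΣQ_DR = 858.0 m³/s.
V = ΣQ_DR · Δt = 858.0 × 3600 s = 3.089 × 10^6 m³.
Over A = 74 km², depth = V / A = 41.7 mm.

d ≈ 41.7 mm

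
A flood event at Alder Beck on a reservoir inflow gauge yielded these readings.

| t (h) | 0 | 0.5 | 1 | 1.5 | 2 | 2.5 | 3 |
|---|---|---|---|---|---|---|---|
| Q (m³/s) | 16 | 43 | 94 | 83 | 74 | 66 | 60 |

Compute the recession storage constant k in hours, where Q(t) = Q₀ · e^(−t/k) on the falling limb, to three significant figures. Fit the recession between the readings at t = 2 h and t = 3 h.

k ≈ 4.77 h

On the falling limb, Q drops from 74 to 60 m³/s between t = 2 h and t = 3 h (Δt = 1 h).
k = −Δt / ln(Q₂/Q₁) = −1 / ln(60/74) = 4.77 h.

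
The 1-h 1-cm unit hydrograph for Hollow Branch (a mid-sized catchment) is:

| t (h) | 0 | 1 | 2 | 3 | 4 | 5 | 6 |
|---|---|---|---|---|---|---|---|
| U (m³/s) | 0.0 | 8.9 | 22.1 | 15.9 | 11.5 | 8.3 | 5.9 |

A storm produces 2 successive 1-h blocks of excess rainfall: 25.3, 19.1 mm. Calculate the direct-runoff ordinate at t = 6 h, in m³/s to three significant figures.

By discrete convolution, Q_j = Σ (P_i / 10 mm) · U_{j−i}.
At t = 6 h (j=6): Q = (25.3/10)·5.9 + (19.1/10)·8.3 = 30.8 m³/s.

Q ≈ 30.8 m³/s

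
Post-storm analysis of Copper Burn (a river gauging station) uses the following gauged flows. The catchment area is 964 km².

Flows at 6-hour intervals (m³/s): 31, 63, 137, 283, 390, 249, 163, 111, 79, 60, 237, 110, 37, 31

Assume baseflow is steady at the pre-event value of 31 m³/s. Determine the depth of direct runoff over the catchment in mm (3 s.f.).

Direct runoff: 0.0, 32.0, 106.0, 252.0, 359.0, 218.0, 132.0, 80.0, 48.0, 29.0, 206.0, 79.0, 6.0, 0.0 m³/s; ΣQ_DR = 1547 m³/s.
V = ΣQ_DR · Δt = 1547 × 21600 s = 3.342 × 10^7 m³.
Over A = 964 km², depth = V / A = 34.7 mm.

d ≈ 34.7 mm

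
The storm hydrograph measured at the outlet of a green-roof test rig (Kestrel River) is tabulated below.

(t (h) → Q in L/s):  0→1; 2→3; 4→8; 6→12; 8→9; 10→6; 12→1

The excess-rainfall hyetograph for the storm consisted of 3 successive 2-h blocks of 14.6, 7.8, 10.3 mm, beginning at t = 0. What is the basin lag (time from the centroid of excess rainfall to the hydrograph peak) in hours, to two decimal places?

t_L ≈ 3.26 h

Centroid of excess rainfall: t_c = Σ P_i·t̄_i / ΣP_i = 2.7370 h (block centres at 1, 3, 5 h).
Hydrograph peak occurs at t = 6 h, so basin lag t_L = 6 − 2.7370 = 3.26 h.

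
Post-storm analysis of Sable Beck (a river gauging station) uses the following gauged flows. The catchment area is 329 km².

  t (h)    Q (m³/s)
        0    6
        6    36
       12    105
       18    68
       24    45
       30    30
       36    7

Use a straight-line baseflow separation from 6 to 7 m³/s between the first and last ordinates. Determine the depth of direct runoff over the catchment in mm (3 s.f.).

d ≈ 16.5 mm

Direct runoff: 0.00, 29.83, 98.67, 61.50, 38.33, 23.17, 0.00 m³/s; ΣQ_DR = 251.5 m³/s.
V = ΣQ_DR · Δt = 251.5 × 21600 s = 5.432 × 10^6 m³.
Over A = 329 km², depth = V / A = 16.5 mm.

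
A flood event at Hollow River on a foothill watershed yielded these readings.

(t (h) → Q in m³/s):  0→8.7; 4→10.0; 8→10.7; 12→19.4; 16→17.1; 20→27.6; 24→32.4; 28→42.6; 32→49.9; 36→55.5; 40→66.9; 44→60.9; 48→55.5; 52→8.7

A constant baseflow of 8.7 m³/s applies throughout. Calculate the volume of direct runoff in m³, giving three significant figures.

Direct-runoff ordinates (Q − Q_b): 0.0, 1.3, 2.0, 10.7, 8.4, 18.9, 23.7, 33.9, 41.2, 46.8, 58.2, 52.2, 46.8, 0.0 m³/s.
ΣQ_DR = 344.1 m³/s.
With Δt = 4 h = 14400 s, V = ΣQ_DR · Δt = 344.1 × 14400 = 4.96 × 10^6 m³.

V ≈ 4.96 × 10^6 m³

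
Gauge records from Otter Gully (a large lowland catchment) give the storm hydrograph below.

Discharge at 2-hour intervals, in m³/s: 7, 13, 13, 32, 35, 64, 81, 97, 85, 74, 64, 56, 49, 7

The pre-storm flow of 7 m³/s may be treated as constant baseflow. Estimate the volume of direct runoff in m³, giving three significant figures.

V ≈ 4.17 × 10^6 m³

Direct-runoff ordinates (Q − Q_b): 0.0, 6.0, 6.0, 25.0, 28.0, 57.0, 74.0, 90.0, 78.0, 67.0, 57.0, 49.0, 42.0, 0.0 m³/s.
ΣQ_DR = 579.0 m³/s.
With Δt = 2 h = 7200 s, V = ΣQ_DR · Δt = 579.0 × 7200 = 4.17 × 10^6 m³.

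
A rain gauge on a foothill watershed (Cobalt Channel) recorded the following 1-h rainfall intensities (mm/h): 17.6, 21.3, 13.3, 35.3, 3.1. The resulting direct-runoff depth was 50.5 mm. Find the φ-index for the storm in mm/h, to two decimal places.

Only the 4 blocks with intensity above φ contribute runoff: 17.6, 21.3, 13.3, 35.3 mm/h.
Σ(I−φ)·Δt = d  ⇒  (17.6+21.3+13.3+35.3 − 4φ)·1 = 50.5
φ = (87.50 − 50.5/1) / 4 = 9.25 mm/h.

φ ≈ 9.25 mm/h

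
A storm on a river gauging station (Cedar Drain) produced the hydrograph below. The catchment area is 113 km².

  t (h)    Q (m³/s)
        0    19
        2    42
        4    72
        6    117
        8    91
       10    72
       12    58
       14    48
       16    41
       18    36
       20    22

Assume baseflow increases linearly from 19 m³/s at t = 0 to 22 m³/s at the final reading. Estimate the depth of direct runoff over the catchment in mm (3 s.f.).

Direct runoff: 0.00, 22.70, 52.40, 97.10, 70.80, 51.50, 37.20, 26.90, 19.60, 14.30, 0.00 m³/s; ΣQ_DR = 392.5 m³/s.
V = ΣQ_DR · Δt = 392.5 × 7200 s = 2.826 × 10^6 m³.
Over A = 113 km², depth = V / A = 25.0 mm.

d ≈ 25.0 mm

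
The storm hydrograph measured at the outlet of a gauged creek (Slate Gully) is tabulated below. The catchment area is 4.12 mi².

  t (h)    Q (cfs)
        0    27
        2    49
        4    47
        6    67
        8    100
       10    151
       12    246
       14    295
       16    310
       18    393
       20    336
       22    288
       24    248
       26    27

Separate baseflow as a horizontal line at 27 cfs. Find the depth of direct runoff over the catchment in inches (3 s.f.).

Direct runoff: 0.0, 22.0, 20.0, 40.0, 73.0, 124.0, 219.0, 268.0, 283.0, 366.0, 309.0, 261.0, 221.0, 0.0 cfs; ΣQ_DR = 2206 cfs.
V = ΣQ_DR · Δt = 2206 × 7200 s = 1.588 × 10^7 ft³.
Over A = 4.12 mi², depth = V / A = 1.66 in.

d ≈ 1.66 in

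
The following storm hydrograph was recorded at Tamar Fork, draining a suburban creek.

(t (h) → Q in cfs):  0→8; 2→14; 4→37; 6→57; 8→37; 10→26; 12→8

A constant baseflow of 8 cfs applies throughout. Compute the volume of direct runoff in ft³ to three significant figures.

Direct-runoff ordinates (Q − Q_b): 0.0, 6.0, 29.0, 49.0, 29.0, 18.0, 0.0 cfs.
ΣQ_DR = 131.0 cfs.
With Δt = 2 h = 7200 s, V = ΣQ_DR · Δt = 131.0 × 7200 = 9.43 × 10^5 ft³.

V ≈ 9.43 × 10^5 ft³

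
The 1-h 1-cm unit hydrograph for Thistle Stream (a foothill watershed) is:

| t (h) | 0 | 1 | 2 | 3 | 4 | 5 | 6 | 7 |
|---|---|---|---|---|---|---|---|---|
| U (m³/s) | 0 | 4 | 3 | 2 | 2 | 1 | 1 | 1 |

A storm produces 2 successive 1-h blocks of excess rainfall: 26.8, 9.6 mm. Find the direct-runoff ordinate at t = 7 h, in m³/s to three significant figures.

Q ≈ 3.64 m³/s

By discrete convolution, Q_j = Σ (P_i / 10 mm) · U_{j−i}.
At t = 7 h (j=7): Q = (26.8/10)·1 + (9.6/10)·1 = 3.64 m³/s.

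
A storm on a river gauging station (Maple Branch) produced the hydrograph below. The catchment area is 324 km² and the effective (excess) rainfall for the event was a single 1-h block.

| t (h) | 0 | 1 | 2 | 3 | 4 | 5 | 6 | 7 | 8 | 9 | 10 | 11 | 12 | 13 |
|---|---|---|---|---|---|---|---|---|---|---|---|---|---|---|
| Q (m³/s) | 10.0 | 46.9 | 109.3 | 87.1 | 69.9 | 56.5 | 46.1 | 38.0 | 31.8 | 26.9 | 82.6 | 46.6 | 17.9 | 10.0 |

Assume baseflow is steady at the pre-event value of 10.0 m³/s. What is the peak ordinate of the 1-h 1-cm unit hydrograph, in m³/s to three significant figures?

Direct runoff: 0.0, 36.9, 99.3, 77.1, 59.9, 46.5, 36.1, 28.0, 21.8, 16.9, 72.6, 36.6, 7.9, 0.0 m³/s; ΣQ_DR = 539.6 m³/s, peak = 99.3 m³/s.
Runoff depth d = ΣQ_DR·Δt / A = 539.6 × 3600 / (324 km²) = 5.996 mm.
The 1-cm UH is the DRH scaled by (10 mm)/d, so U_p = 99.3 × 10/5.996 = 166 m³/s.

U_p ≈ 166 m³/s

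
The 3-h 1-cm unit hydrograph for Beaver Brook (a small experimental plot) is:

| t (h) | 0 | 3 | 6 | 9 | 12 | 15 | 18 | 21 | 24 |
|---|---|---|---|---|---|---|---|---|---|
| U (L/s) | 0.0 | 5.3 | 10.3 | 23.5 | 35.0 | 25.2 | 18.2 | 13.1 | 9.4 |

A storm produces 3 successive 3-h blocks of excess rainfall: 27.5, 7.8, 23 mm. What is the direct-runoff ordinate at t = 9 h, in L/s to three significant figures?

By discrete convolution, Q_j = Σ (P_i / 10 mm) · U_{j−i}.
At t = 9 h (j=3): Q = (27.5/10)·23.5 + (7.8/10)·10.3 + (23/10)·5.3 = 84.8 L/s.

Q ≈ 84.8 L/s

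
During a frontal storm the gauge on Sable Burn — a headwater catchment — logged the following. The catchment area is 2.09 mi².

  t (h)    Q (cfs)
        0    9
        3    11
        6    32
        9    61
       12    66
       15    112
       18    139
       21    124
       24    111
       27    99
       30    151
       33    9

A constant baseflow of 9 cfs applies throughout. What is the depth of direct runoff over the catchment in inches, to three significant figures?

Direct runoff: 0.0, 2.0, 23.0, 52.0, 57.0, 103.0, 130.0, 115.0, 102.0, 90.0, 142.0, 0.0 cfs; ΣQ_DR = 816.0 cfs.
V = ΣQ_DR · Δt = 816.0 × 10800 s = 8.813 × 10^6 ft³.
Over A = 2.09 mi², depth = V / A = 1.82 in.

d ≈ 1.82 in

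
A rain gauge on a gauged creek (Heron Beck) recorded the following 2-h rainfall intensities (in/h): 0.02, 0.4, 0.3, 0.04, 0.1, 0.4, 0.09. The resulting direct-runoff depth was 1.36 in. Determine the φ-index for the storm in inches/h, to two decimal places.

φ ≈ 0.14 in/h

Only the 3 blocks with intensity above φ contribute runoff: 0.4, 0.3, 0.4 in/h.
Σ(I−φ)·Δt = d  ⇒  (0.4+0.3+0.4 − 3φ)·2 = 1.36
φ = (1.100 − 1.36/2) / 3 = 0.14 in/h.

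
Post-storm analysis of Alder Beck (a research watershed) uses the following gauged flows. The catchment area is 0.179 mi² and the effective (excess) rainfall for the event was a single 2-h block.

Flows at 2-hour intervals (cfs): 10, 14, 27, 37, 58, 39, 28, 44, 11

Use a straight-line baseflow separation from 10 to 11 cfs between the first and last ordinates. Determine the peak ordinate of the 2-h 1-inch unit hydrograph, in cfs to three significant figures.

U_p ≈ 15.8 cfs

Direct runoff: 0.00, 3.88, 16.75, 26.62, 47.50, 28.38, 17.25, 33.12, 0.00 cfs; ΣQ_DR = 173.5 cfs, peak = 47.50 cfs.
Runoff depth d = ΣQ_DR·Δt / A = 173.5 × 7200 / (0.179 mi²) = 3.004 in.
The 1-inch UH is the DRH scaled by (1 in)/d, so U_p = 47.50 × 1/3.004 = 15.8 cfs.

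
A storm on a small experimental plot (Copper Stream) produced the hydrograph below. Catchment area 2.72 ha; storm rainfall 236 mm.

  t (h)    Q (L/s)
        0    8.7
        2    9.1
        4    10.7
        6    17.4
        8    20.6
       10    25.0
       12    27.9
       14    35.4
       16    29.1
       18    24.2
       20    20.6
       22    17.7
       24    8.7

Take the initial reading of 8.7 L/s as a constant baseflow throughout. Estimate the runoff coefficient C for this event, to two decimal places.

C ≈ 0.16

ΣQ_DR = 142.0 L/s; V = ΣQ_DR·Δt = 1.022 × 10^6 L.
Runoff depth d = V / A = 37.59 mm.
C = d / P = 37.59 / 236 = 0.16.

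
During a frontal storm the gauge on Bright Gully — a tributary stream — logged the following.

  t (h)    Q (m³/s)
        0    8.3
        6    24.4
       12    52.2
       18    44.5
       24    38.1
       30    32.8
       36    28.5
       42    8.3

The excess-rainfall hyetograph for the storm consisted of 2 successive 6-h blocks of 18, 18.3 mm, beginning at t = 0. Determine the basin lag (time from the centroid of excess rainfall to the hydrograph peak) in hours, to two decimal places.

Centroid of excess rainfall: t_c = Σ P_i·t̄_i / ΣP_i = 6.0248 h (block centres at 3, 9 h).
Hydrograph peak occurs at t = 12 h, so basin lag t_L = 12 − 6.0248 = 5.98 h.

t_L ≈ 5.98 h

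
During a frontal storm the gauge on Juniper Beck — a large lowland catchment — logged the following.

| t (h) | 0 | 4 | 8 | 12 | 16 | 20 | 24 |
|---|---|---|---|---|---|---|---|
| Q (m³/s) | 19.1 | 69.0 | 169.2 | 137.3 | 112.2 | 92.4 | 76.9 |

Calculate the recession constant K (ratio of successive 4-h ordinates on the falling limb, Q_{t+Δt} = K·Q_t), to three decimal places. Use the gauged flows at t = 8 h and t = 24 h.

Using the recession-limb readings at t = 8 h and t = 24 h: Q falls from 169.2 to 76.9 m³/s over 4 intervals.
K = (Q₂/Q₁)^(1/4) = (76.9/169.2)^(1/4) = 0.821.

K ≈ 0.821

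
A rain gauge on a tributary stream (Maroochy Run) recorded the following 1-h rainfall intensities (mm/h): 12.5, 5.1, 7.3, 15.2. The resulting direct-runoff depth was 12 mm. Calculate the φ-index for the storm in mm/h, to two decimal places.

Only the 2 blocks with intensity above φ contribute runoff: 12.5, 15.2 mm/h.
Σ(I−φ)·Δt = d  ⇒  (12.5+15.2 − 2φ)·1 = 12
φ = (27.70 − 12/1) / 2 = 7.85 mm/h.

φ ≈ 7.85 mm/h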